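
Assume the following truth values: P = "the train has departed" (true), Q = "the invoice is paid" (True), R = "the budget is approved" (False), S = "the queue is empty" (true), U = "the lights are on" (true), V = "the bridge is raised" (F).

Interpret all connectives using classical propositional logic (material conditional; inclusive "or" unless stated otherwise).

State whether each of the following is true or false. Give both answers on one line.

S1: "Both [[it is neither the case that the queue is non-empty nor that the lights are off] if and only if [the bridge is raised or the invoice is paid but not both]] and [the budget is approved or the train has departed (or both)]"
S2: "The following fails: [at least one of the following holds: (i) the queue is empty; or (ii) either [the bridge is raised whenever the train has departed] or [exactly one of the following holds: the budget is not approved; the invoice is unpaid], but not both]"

S1 true / S2 false

S1: Parsed as ((~S nor ~U) <-> (V xor Q)) & (R | P)

~S = ~T = F
~U = ~T = F
~S nor ~U = F nor F = T
V xor Q = F xor T = T
(~S nor ~U) <-> (V xor Q) = T <-> T = T
R | P = F | T = T
((~S nor ~U) <-> (V xor Q)) & (R | P) = T & T = T
Thus S1 is true.

S2: Parsed as ~(S | ((P -> V) xor (~R xor ~Q)))

P -> V = T -> F = F
~R = ~F = T
~Q = ~T = F
~R xor ~Q = T xor F = T
(P -> V) xor (~R xor ~Q) = F xor T = T
S | ((P -> V) xor (~R xor ~Q)) = T | T = T
~(S | ((P -> V) xor (~R xor ~Q))) = ~T = F
Thus S2 is false.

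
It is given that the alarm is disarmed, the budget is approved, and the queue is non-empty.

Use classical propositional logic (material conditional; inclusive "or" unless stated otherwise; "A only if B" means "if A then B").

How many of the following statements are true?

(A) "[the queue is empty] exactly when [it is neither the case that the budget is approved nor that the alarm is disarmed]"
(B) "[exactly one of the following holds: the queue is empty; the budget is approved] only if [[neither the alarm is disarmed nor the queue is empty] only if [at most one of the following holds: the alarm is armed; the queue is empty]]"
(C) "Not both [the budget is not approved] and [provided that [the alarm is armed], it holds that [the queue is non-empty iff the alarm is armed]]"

3

Let H = "the queue is empty" (F), L = "the budget is approved" (T), U = "the alarm is armed" (F).

(A): In symbols: H <-> (L nor ~U)

~U = ~F = T
L nor ~U = T nor T = F
H <-> (L nor ~U) = F <-> F = T
Thus (A) is true.

(B): Parsed as (H xor L) -> ((~U nor H) -> (U nand H))

H xor L = F xor T = T
~U = ~F = T
~U nor H = T nor F = F
U nand H = F nand F = T
(~U nor H) -> (U nand H) = F -> T = T
(H xor L) -> ((~U nor H) -> (U nand H)) = T -> T = T
So (B) is true.

(C): Parsed as ~L nand (U -> (~H <-> U))

~L = ~T = F
~H = ~F = T
~H <-> U = T <-> F = F
U -> (~H <-> U) = F -> F = T
~L nand (U -> (~H <-> U)) = F nand T = T
So (C) is true.

3 of the 3 statements are true.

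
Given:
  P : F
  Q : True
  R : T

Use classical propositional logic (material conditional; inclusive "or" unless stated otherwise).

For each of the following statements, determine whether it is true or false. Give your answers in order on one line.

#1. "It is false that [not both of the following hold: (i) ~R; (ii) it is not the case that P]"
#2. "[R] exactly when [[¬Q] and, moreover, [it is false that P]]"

#1: Formalization: ¬(¬R ↑ ¬P)

¬R = ¬T = F
¬P = ¬F = T
¬R ↑ ¬P = F ↑ T = T
¬(¬R ↑ ¬P) = ¬T = F
Hence #1 is false.

#2: This is R ↔ (¬Q ∧ ¬P).

¬Q = ¬T = F
¬P = ¬F = T
¬Q ∧ ¬P = F ∧ T = F
R ↔ (¬Q ∧ ¬P) = T ↔ F = F
Hence #2 is false.

#1 F / #2 F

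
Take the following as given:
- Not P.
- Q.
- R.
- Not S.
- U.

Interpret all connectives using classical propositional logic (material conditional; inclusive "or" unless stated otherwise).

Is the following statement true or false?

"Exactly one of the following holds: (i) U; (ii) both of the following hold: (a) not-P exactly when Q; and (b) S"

True

This is U ⊕ ((¬P ↔ Q) ∧ S).

¬P = ¬F = T
¬P ↔ Q = T ↔ T = T
(¬P ↔ Q) ∧ S = T ∧ F = F
U ⊕ ((¬P ↔ Q) ∧ S) = T ⊕ F = T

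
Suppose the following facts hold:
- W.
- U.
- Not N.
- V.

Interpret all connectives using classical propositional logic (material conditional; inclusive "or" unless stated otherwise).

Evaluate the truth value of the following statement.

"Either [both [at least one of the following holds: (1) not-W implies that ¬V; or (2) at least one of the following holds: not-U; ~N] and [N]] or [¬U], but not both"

The statement is false.

This is (((~W -> ~V) | (~U | ~N)) & N) xor ~U.

~W = ~T = F
~V = ~T = F
~W -> ~V = F -> F = T
~U = ~T = F
~N = ~F = T
~U | ~N = F | T = T
(~W -> ~V) | (~U | ~N) = T | T = T
((~W -> ~V) | (~U | ~N)) & N = T & F = F
~U = ~T = F
(((~W -> ~V) | (~U | ~N)) & N) xor ~U = F xor F = F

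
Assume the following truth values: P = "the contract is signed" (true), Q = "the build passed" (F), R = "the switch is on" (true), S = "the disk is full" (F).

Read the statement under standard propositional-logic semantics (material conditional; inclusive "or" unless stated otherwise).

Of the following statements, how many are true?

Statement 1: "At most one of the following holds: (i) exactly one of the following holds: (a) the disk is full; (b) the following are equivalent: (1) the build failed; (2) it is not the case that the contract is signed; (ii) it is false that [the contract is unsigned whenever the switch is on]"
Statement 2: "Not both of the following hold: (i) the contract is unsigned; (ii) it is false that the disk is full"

Statement 1: This is (S xor (not Q iff not P)) nand not (R -> not P).

not Q = not False = True
not P = not True = False
not Q iff not P = True iff False = False
S xor (not Q iff not P) = False xor False = False
not P = not True = False
R -> not P = True -> False = False
not (R -> not P) = not False = True
(S xor (not Q iff not P)) nand not (R -> not P) = False nand True = True
Thus Statement 1 is true.

Statement 2: In symbols: not P nand not S

not P = not True = False
not S = not False = True
not P nand not S = False nand True = True
So Statement 2 is true.

2 of the 2 statements are true.

2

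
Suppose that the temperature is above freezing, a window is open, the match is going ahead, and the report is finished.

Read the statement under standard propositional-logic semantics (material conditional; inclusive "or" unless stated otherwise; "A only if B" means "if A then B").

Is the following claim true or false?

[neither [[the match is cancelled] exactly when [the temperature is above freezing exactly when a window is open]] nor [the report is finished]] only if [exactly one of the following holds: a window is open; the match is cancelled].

Let H = "the match is cancelled" (False), V = "the temperature is below freezing" (False), N = "a window is open" (True), M = "the report is finished" (True).
Parsed as ((H iff (not V iff N)) nor M) -> (N xor H)

not V = not False = True
not V iff N = True iff True = True
H iff (not V iff N) = False iff True = False
(H iff (not V iff N)) nor M = False nor True = False
N xor H = True xor False = True
((H iff (not V iff N)) nor M) -> (N xor H) = False -> True = True

The statement is true.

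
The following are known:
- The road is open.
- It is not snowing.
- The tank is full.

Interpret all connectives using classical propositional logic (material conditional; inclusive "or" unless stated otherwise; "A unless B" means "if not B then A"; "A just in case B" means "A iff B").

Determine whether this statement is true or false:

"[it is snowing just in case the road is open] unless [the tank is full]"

True

Let W = "it is snowing" (F), P = "the road is closed" (F), M = "the tank is full" (T).
This is (W <-> ~P) | M.

~P = ~F = T
W <-> ~P = F <-> T = F
(W <-> ~P) | M = F | T = T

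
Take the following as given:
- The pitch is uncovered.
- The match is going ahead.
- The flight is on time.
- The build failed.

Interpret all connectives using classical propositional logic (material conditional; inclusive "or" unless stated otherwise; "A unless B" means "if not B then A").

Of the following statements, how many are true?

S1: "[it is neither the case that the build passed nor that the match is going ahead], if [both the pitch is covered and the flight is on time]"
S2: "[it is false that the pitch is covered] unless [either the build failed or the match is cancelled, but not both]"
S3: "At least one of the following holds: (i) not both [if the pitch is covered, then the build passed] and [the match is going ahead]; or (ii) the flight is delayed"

2

Let P = "the pitch is covered" (False), R = "the flight is delayed" (False), S = "the build passed" (False), Q = "the match is cancelled" (False).

S1: This is (P and not R) -> (S nor not Q).

not R = not False = True
P and not R = False and True = False
not Q = not False = True
S nor not Q = False nor True = False
(P and not R) -> (S nor not Q) = False -> False = True
Thus S1 is true.

S2: This is not P or (not S xor Q).

not P = not False = True
not S = not False = True
not S xor Q = True xor False = True
not P or (not S xor Q) = True or True = True
Hence S2 is true.

S3: In symbols: ((P -> S) nand not Q) or R

P -> S = False -> False = True
not Q = not False = True
(P -> S) nand not Q = True nand True = False
((P -> S) nand not Q) or R = False or False = False
So S3 is false.

Count: 2.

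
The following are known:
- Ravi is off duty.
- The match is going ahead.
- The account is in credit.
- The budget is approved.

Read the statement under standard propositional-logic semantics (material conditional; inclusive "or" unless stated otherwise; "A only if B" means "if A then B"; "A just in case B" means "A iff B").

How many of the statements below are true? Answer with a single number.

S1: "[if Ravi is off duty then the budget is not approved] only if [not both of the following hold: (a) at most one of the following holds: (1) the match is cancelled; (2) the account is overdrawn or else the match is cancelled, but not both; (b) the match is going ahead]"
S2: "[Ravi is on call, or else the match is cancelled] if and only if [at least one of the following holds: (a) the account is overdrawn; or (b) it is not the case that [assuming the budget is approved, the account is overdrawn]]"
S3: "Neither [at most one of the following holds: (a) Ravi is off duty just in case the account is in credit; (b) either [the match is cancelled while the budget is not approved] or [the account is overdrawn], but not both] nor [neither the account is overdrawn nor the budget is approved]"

Let P = "Ravi is on call" (False), S = "the budget is approved" (True), Q = "the match is cancelled" (False), R = "the account is overdrawn" (False).

S1: Parsed as (not P -> not S) -> ((Q nand (R xor Q)) nand not Q)

not P = not False = True
not S = not True = False
not P -> not S = True -> False = False
R xor Q = False xor False = False
Q nand (R xor Q) = False nand False = True
not Q = not False = True
(Q nand (R xor Q)) nand not Q = True nand True = False
(not P -> not S) -> ((Q nand (R xor Q)) nand not Q) = False -> False = True
Hence S1 is true.

S2: In symbols: (P or Q) iff (R or not (S -> R))

P or Q = False or False = False
S -> R = True -> False = False
not (S -> R) = not False = True
R or not (S -> R) = False or True = True
(P or Q) iff (R or not (S -> R)) = False iff True = False
Hence S2 is false.

S3: In symbols: ((not P iff not R) nand ((Q and not S) xor R)) nor (R nor S)

not P = not False = True
not R = not False = True
not P iff not R = True iff True = True
not S = not True = False
Q and not S = False and False = False
(Q and not S) xor R = False xor False = False
(not P iff not R) nand ((Q and not S) xor R) = True nand False = True
R nor S = False nor True = False
((not P iff not R) nand ((Q and not S) xor R)) nor (R nor S) = True nor False = False
Hence S3 is false.

1 of the 3 statements is true (S1).

1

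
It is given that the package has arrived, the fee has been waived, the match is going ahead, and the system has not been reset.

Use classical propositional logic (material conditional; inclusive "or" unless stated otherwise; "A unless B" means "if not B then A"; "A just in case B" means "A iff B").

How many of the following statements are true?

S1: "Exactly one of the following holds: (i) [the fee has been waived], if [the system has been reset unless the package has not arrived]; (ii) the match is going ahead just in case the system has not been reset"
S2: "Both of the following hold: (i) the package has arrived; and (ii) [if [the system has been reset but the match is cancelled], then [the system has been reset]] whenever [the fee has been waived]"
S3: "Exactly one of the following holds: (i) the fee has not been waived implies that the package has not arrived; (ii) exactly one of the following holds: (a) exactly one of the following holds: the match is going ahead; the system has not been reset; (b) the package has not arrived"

Let S = "the system has been reset" (F), H = "the package has arrived" (T), N = "the fee has been waived" (T), D = "the match is cancelled" (F).

S1: Parsed as ((S ∨ ¬H) → N) ⊕ (¬D ↔ ¬S)

¬H = ¬T = F
S ∨ ¬H = F ∨ F = F
(S ∨ ¬H) → N = F → T = T
¬D = ¬F = T
¬S = ¬F = T
¬D ↔ ¬S = T ↔ T = T
((S ∨ ¬H) → N) ⊕ (¬D ↔ ¬S) = T ⊕ T = F
Thus S1 is false.

S2: This is H ∧ (N → ((S ∧ D) → S)).

S ∧ D = F ∧ F = F
(S ∧ D) → S = F → F = T
N → ((S ∧ D) → S) = T → T = T
H ∧ (N → ((S ∧ D) → S)) = T ∧ T = T
Thus S2 is true.

S3: Formalization: (¬N → ¬H) ⊕ ((¬D ⊕ ¬S) ⊕ ¬H)

¬N = ¬T = F
¬H = ¬T = F
¬N → ¬H = F → F = T
¬D = ¬F = T
¬S = ¬F = T
¬D ⊕ ¬S = T ⊕ T = F
¬H = ¬T = F
(¬D ⊕ ¬S) ⊕ ¬H = F ⊕ F = F
(¬N → ¬H) ⊕ ((¬D ⊕ ¬S) ⊕ ¬H) = T ⊕ F = T
Thus S3 is true.

2 of the 3 statements are true (S2, S3).

2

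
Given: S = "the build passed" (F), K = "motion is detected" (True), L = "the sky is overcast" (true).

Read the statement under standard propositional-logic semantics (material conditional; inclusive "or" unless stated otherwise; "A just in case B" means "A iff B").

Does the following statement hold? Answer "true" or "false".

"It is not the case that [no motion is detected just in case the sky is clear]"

False

This is ~(~K <-> ~L).

~K = ~T = F
~L = ~T = F
~K <-> ~L = F <-> F = T
~(~K <-> ~L) = ~T = F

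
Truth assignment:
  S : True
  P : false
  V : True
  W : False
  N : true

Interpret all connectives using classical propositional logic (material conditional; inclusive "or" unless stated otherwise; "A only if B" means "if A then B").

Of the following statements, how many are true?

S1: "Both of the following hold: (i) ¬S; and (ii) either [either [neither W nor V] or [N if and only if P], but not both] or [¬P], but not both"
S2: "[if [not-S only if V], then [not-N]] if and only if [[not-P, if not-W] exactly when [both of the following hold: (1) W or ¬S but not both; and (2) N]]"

1

S1: Parsed as ¬S ∧ (((W ↓ V) ⊕ (N ↔ P)) ⊕ ¬P)

¬S = ¬T = F
W ↓ V = F ↓ T = F
N ↔ P = T ↔ F = F
(W ↓ V) ⊕ (N ↔ P) = F ⊕ F = F
¬P = ¬F = T
((W ↓ V) ⊕ (N ↔ P)) ⊕ ¬P = F ⊕ T = T
¬S ∧ (((W ↓ V) ⊕ (N ↔ P)) ⊕ ¬P) = F ∧ T = F
Thus S1 is false.

S2: Formalization: ((¬S → V) → ¬N) ↔ ((¬W → ¬P) ↔ ((W ⊕ ¬S) ∧ N))

¬S = ¬T = F
¬S → V = F → T = T
¬N = ¬T = F
(¬S → V) → ¬N = T → F = F
¬W = ¬F = T
¬P = ¬F = T
¬W → ¬P = T → T = T
¬S = ¬T = F
W ⊕ ¬S = F ⊕ F = F
(W ⊕ ¬S) ∧ N = F ∧ T = F
(¬W → ¬P) ↔ ((W ⊕ ¬S) ∧ N) = T ↔ F = F
((¬S → V) → ¬N) ↔ ((¬W → ¬P) ↔ ((W ⊕ ¬S) ∧ N)) = F ↔ F = T
Thus S2 is true.

1 of the 2 statements is true.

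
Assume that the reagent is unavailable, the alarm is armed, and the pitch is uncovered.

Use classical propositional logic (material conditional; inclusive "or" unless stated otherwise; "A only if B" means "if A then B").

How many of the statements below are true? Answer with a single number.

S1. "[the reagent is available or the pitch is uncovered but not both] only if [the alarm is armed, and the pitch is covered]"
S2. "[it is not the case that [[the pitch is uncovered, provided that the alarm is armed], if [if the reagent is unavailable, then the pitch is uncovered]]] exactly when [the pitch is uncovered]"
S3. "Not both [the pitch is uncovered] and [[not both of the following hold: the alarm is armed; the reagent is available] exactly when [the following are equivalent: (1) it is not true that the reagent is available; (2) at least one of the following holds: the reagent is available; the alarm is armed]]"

0

Let D = "the reagent is available" (False), N = "the pitch is covered" (False), S = "the alarm is armed" (True).

S1: Formalization: (D xor not N) -> (S and N)

not N = not False = True
D xor not N = False xor True = True
S and N = True and False = False
(D xor not N) -> (S and N) = True -> False = False
Thus S1 is false.

S2: Formalization: not ((not D -> not N) -> (S -> not N)) iff not N

not D = not False = True
not N = not False = True
not D -> not N = True -> True = True
not N = not False = True
S -> not N = True -> True = True
(not D -> not N) -> (S -> not N) = True -> True = True
not ((not D -> not N) -> (S -> not N)) = not True = False
not N = not False = True
not ((not D -> not N) -> (S -> not N)) iff not N = False iff True = False
Hence S2 is false.

S3: Parsed as not N nand ((S nand D) iff (not D iff (D or S)))

not N = not False = True
S nand D = True nand False = True
not D = not False = True
D or S = False or True = True
not D iff (D or S) = True iff True = True
(S nand D) iff (not D iff (D or S)) = True iff True = True
not N nand ((S nand D) iff (not D iff (D or S))) = True nand True = False
Thus S3 is false.

Count: 0.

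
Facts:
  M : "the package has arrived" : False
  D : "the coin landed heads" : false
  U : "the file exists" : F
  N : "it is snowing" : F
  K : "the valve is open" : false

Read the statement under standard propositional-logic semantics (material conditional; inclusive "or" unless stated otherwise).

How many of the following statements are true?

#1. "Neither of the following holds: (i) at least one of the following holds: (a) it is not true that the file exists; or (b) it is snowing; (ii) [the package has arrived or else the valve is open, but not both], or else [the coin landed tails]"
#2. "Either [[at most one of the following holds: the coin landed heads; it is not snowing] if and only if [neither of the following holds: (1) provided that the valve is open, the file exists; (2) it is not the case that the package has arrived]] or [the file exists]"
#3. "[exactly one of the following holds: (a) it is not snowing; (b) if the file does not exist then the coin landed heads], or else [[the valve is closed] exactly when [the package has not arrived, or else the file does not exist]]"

#1: This is (not U or N) nor ((M xor K) or not D).

not U = not False = True
not U or N = True or False = True
M xor K = False xor False = False
not D = not False = True
(M xor K) or not D = False or True = True
(not U or N) nor ((M xor K) or not D) = True nor True = False
So #1 is false.

#2: Formalization: ((D nand not N) iff ((K -> U) nor not M)) or U

not N = not False = True
D nand not N = False nand True = True
K -> U = False -> False = True
not M = not False = True
(K -> U) nor not M = True nor True = False
(D nand not N) iff ((K -> U) nor not M) = True iff False = False
((D nand not N) iff ((K -> U) nor not M)) or U = False or False = False
Hence #2 is false.

#3: Parsed as (not N xor (not U -> D)) or (not K iff (not M or not U))

not N = not False = True
not U = not False = True
not U -> D = True -> False = False
not N xor (not U -> D) = True xor False = True
not K = not False = True
not M = not False = True
not U = not False = True
not M or not U = True or True = True
not K iff (not M or not U) = True iff True = True
(not N xor (not U -> D)) or (not K iff (not M or not U)) = True or True = True
Thus #3 is true.

Count: 1.

1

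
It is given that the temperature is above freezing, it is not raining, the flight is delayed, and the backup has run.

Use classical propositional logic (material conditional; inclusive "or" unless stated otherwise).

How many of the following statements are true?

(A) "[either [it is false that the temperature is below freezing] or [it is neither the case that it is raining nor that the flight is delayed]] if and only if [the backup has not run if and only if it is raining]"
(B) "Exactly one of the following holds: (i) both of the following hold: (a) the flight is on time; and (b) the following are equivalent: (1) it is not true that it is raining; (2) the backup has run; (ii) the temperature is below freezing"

1

Let P = "the temperature is below freezing" (False), Q = "it is raining" (False), R = "the flight is delayed" (True), S = "the backup has run" (True).

(A): In symbols: (not P or (Q nor R)) iff (not S iff Q)

not P = not False = True
Q nor R = False nor True = False
not P or (Q nor R) = True or False = True
not S = not True = False
not S iff Q = False iff False = True
(not P or (Q nor R)) iff (not S iff Q) = True iff True = True
So (A) is true.

(B): This is (not R and (not Q iff S)) xor P.

not R = not True = False
not Q = not False = True
not Q iff S = True iff True = True
not R and (not Q iff S) = False and True = False
(not R and (not Q iff S)) xor P = False xor False = False
So (B) is false.

True statements: 1.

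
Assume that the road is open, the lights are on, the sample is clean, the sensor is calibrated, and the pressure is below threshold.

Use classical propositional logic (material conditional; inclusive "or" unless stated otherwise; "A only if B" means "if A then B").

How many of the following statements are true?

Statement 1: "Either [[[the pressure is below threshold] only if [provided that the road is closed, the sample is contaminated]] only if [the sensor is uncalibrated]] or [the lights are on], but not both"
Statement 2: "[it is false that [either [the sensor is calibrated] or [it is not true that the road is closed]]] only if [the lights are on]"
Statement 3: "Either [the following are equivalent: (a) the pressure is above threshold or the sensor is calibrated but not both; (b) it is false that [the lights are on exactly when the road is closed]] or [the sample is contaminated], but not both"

3

Let U = "the pressure is above threshold" (F), P = "the road is closed" (F), R = "the sample is contaminated" (F), S = "the sensor is calibrated" (T), Q = "the lights are on" (T).

Statement 1: This is ((~U -> (P -> R)) -> ~S) xor Q.

~U = ~F = T
P -> R = F -> F = T
~U -> (P -> R) = T -> T = T
~S = ~T = F
(~U -> (P -> R)) -> ~S = T -> F = F
((~U -> (P -> R)) -> ~S) xor Q = F xor T = T
Thus Statement 1 is true.

Statement 2: Parsed as ~(S | ~P) -> Q

~P = ~F = T
S | ~P = T | T = T
~(S | ~P) = ~T = F
~(S | ~P) -> Q = F -> T = T
So Statement 2 is true.

Statement 3: In symbols: ((U xor S) <-> ~(Q <-> P)) xor R

U xor S = F xor T = T
Q <-> P = T <-> F = F
~(Q <-> P) = ~F = T
(U xor S) <-> ~(Q <-> P) = T <-> T = T
((U xor S) <-> ~(Q <-> P)) xor R = T xor F = T
Hence Statement 3 is true.

Count: 3.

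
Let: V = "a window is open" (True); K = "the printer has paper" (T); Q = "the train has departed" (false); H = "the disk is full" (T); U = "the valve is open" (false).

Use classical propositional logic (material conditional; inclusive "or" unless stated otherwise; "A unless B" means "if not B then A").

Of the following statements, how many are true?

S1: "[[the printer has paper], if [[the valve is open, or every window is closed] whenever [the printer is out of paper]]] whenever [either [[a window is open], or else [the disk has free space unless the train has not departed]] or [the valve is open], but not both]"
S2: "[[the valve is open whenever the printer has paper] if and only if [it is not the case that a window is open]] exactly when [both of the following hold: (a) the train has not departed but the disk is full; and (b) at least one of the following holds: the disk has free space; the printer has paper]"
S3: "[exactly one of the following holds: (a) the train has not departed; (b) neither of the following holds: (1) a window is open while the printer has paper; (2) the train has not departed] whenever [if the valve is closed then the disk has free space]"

S1: Parsed as ((V or (not H or not Q)) xor U) -> ((not K -> (U or not V)) -> K)

not H = not True = False
not Q = not False = True
not H or not Q = False or True = True
V or (not H or not Q) = True or True = True
(V or (not H or not Q)) xor U = True xor False = True
not K = not True = False
not V = not True = False
U or not V = False or False = False
not K -> (U or not V) = False -> False = True
(not K -> (U or not V)) -> K = True -> True = True
((V or (not H or not Q)) xor U) -> ((not K -> (U or not V)) -> K) = True -> True = True
Thus S1 is true.

S2: Parsed as ((K -> U) iff not V) iff ((not Q and H) and (not H or K))

K -> U = True -> False = False
not V = not True = False
(K -> U) iff not V = False iff False = True
not Q = not False = True
not Q and H = True and True = True
not H = not True = False
not H or K = False or True = True
(not Q and H) and (not H or K) = True and True = True
((K -> U) iff not V) iff ((not Q and H) and (not H or K)) = True iff True = True
So S2 is true.

S3: Formalization: (not U -> not H) -> (not Q xor ((V and K) nor not Q))

not U = not False = True
not H = not True = False
not U -> not H = True -> False = False
not Q = not False = True
V and K = True and True = True
not Q = not False = True
(V and K) nor not Q = True nor True = False
not Q xor ((V and K) nor not Q) = True xor False = True
(not U -> not H) -> (not Q xor ((V and K) nor not Q)) = False -> True = True
Thus S3 is true.

3 of the 3 statements are true (S1, S2, S3).

3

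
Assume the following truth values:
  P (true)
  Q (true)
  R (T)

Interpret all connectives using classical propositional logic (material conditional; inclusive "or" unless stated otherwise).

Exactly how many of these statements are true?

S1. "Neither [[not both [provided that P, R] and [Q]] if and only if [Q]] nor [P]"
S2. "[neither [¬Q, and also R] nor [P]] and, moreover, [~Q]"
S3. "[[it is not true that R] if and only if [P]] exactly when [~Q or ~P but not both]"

S1: In symbols: (((P -> R) nand Q) <-> Q) nor P

P -> R = T -> T = T
(P -> R) nand Q = T nand T = F
((P -> R) nand Q) <-> Q = F <-> T = F
(((P -> R) nand Q) <-> Q) nor P = F nor T = F
Hence S1 is false.

S2: This is ((~Q & R) nor P) & ~Q.

~Q = ~T = F
~Q & R = F & T = F
(~Q & R) nor P = F nor T = F
~Q = ~T = F
((~Q & R) nor P) & ~Q = F & F = F
Hence S2 is false.

S3: Parsed as (~R <-> P) <-> (~Q xor ~P)

~R = ~T = F
~R <-> P = F <-> T = F
~Q = ~T = F
~P = ~T = F
~Q xor ~P = F xor F = F
(~R <-> P) <-> (~Q xor ~P) = F <-> F = T
Thus S3 is true.

1 of the 3 statements is true.

1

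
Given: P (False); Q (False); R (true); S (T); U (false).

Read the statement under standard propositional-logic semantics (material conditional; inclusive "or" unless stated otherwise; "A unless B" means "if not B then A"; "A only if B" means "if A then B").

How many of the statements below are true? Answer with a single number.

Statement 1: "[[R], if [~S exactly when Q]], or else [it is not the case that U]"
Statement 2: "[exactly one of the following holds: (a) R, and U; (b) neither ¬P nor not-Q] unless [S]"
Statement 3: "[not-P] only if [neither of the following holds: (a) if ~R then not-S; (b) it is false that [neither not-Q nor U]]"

Statement 1: Parsed as ((¬S ↔ Q) → R) ∨ ¬U

¬S = ¬T = F
¬S ↔ Q = F ↔ F = T
(¬S ↔ Q) → R = T → T = T
¬U = ¬F = T
((¬S ↔ Q) → R) ∨ ¬U = T ∨ T = T
Thus Statement 1 is true.

Statement 2: Parsed as ((R ∧ U) ⊕ (¬P ↓ ¬Q)) ∨ S

R ∧ U = T ∧ F = F
¬P = ¬F = T
¬Q = ¬F = T
¬P ↓ ¬Q = T ↓ T = F
(R ∧ U) ⊕ (¬P ↓ ¬Q) = F ⊕ F = F
((R ∧ U) ⊕ (¬P ↓ ¬Q)) ∨ S = F ∨ T = T
So Statement 2 is true.

Statement 3: Parsed as ¬P → ((¬R → ¬S) ↓ ¬(¬Q ↓ U))

¬P = ¬F = T
¬R = ¬T = F
¬S = ¬T = F
¬R → ¬S = F → F = T
¬Q = ¬F = T
¬Q ↓ U = T ↓ F = F
¬(¬Q ↓ U) = ¬F = T
(¬R → ¬S) ↓ ¬(¬Q ↓ U) = T ↓ T = F
¬P → ((¬R → ¬S) ↓ ¬(¬Q ↓ U)) = T → F = F
Hence Statement 3 is false.

True statements: 2 (Statement 1, Statement 2).

2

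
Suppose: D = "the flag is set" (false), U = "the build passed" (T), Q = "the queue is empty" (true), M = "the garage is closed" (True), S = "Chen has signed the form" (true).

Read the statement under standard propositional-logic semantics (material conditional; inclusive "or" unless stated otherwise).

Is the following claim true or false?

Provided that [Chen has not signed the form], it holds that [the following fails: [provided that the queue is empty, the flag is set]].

In symbols: not S -> not (Q -> D)

not S = not True = False
Q -> D = True -> False = False
not (Q -> D) = not False = True
not S -> not (Q -> D) = False -> True = True

The statement is true.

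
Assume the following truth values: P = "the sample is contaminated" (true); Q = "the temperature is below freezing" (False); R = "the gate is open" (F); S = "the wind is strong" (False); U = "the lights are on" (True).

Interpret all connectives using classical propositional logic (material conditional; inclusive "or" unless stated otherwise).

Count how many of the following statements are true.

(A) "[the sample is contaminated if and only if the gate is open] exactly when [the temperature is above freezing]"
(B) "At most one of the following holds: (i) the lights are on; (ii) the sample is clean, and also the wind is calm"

1

(A): Formalization: (P iff R) iff not Q

P iff R = True iff False = False
not Q = not False = True
(P iff R) iff not Q = False iff True = False
Hence (A) is false.

(B): This is U nand (not P and not S).

not P = not True = False
not S = not False = True
not P and not S = False and True = False
U nand (not P and not S) = True nand False = True
So (B) is true.

Count: 1.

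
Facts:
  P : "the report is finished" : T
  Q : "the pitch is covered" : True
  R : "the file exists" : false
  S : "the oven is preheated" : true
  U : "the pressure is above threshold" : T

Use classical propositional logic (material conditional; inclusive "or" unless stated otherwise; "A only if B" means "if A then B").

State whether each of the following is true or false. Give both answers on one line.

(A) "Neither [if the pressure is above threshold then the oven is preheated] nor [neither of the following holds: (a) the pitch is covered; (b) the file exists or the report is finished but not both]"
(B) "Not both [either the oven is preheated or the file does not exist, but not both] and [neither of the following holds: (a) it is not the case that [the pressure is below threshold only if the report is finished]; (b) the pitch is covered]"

(A): In symbols: (U -> S) nor (Q nor (R xor P))

U -> S = True -> True = True
R xor P = False xor True = True
Q nor (R xor P) = True nor True = False
(U -> S) nor (Q nor (R xor P)) = True nor False = False
Hence (A) is false.

(B): Parsed as (S xor not R) nand (not (not U -> P) nor Q)

not R = not False = True
S xor not R = True xor True = False
not U = not True = False
not U -> P = False -> True = True
not (not U -> P) = not True = False
not (not U -> P) nor Q = False nor True = False
(S xor not R) nand (not (not U -> P) nor Q) = False nand False = True
Hence (B) is true.

(A) false; (B) true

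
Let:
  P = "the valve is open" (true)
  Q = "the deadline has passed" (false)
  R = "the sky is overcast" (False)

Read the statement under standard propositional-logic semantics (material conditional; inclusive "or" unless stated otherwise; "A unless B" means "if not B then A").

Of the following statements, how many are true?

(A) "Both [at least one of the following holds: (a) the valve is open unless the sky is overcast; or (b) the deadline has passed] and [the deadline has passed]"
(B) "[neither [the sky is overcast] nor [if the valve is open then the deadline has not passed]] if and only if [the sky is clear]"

0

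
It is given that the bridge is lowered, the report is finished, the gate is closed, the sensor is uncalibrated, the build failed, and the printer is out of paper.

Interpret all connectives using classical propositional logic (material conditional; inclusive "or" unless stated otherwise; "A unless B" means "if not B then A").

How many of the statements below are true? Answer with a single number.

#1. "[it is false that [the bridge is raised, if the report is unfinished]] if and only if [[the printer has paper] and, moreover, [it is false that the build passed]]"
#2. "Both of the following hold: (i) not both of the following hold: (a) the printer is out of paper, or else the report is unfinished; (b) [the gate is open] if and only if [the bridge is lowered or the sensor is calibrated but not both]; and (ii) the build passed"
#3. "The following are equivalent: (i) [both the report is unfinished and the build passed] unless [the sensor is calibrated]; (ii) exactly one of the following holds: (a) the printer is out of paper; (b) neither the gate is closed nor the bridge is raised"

Let M = "the report is finished" (True), D = "the bridge is raised" (False), R = "the printer has paper" (False), S = "the build passed" (False), P = "the gate is open" (False), K = "the sensor is calibrated" (False).

#1: Formalization: not (not M -> D) iff (R and not S)

not M = not True = False
not M -> D = False -> False = True
not (not M -> D) = not True = False
not S = not False = True
R and not S = False and True = False
not (not M -> D) iff (R and not S) = False iff False = True
Hence #1 is true.

#2: Formalization: ((not R or not M) nand (P iff (not D xor K))) and S

not R = not False = True
not M = not True = False
not R or not M = True or False = True
not D = not False = True
not D xor K = True xor False = True
P iff (not D xor K) = False iff True = False
(not R or not M) nand (P iff (not D xor K)) = True nand False = True
((not R or not M) nand (P iff (not D xor K))) and S = True and False = False
So #2 is false.

#3: In symbols: ((not M and S) or K) iff (not R xor (not P nor D))

not M = not True = False
not M and S = False and False = False
(not M and S) or K = False or False = False
not R = not False = True
not P = not False = True
not P nor D = True nor False = False
not R xor (not P nor D) = True xor False = True
((not M and S) or K) iff (not R xor (not P nor D)) = False iff True = False
Thus #3 is false.

Count: 1.

1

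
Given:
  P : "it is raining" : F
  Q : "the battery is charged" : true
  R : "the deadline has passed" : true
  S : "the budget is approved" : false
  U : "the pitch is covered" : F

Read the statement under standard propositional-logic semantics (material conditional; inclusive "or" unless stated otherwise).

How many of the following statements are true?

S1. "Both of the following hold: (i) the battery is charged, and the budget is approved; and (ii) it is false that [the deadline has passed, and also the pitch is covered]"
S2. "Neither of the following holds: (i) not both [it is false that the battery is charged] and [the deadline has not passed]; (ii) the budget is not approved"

0

S1: Formalization: (Q & S) & ~(R & U)

Q & S = T & F = F
R & U = T & F = F
~(R & U) = ~F = T
(Q & S) & ~(R & U) = F & T = F
Thus S1 is false.

S2: This is (~Q nand ~R) nor ~S.

~Q = ~T = F
~R = ~T = F
~Q nand ~R = F nand F = T
~S = ~F = T
(~Q nand ~R) nor ~S = T nor T = F
So S2 is false.

True statements: 0 (none).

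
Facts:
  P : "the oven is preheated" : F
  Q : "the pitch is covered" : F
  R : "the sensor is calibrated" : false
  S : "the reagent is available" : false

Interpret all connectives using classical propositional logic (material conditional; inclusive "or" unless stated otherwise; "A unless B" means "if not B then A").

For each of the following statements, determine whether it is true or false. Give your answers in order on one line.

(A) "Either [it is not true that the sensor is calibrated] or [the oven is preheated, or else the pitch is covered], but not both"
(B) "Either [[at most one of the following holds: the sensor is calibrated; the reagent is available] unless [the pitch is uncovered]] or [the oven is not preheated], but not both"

(A) T; (B) F

(A): In symbols: ¬R ⊕ (P ∨ Q)

¬R = ¬F = T
P ∨ Q = F ∨ F = F
¬R ⊕ (P ∨ Q) = T ⊕ F = T
Thus (A) is true.

(B): Parsed as ((R ↑ S) ∨ ¬Q) ⊕ ¬P

R ↑ S = F ↑ F = T
¬Q = ¬F = T
(R ↑ S) ∨ ¬Q = T ∨ T = T
¬P = ¬F = T
((R ↑ S) ∨ ¬Q) ⊕ ¬P = T ⊕ T = F
Thus (B) is false.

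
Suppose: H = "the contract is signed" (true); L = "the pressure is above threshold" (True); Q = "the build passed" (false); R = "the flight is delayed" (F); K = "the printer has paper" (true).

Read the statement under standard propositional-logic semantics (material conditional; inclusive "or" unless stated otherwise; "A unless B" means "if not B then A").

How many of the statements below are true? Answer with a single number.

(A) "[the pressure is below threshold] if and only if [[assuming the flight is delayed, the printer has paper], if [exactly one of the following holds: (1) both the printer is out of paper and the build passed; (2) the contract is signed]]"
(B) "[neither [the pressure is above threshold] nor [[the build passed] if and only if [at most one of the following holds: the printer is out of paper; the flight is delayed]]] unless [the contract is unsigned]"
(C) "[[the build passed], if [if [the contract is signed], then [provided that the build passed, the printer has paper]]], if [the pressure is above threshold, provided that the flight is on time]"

(A): In symbols: ¬L ↔ (((¬K ∧ Q) ⊕ H) → (R → K))

¬L = ¬T = F
¬K = ¬T = F
¬K ∧ Q = F ∧ F = F
(¬K ∧ Q) ⊕ H = F ⊕ T = T
R → K = F → T = T
((¬K ∧ Q) ⊕ H) → (R → K) = T → T = T
¬L ↔ (((¬K ∧ Q) ⊕ H) → (R → K)) = F ↔ T = F
So (A) is false.

(B): In symbols: (L ↓ (Q ↔ (¬K ↑ R))) ∨ ¬H

¬K = ¬T = F
¬K ↑ R = F ↑ F = T
Q ↔ (¬K ↑ R) = F ↔ T = F
L ↓ (Q ↔ (¬K ↑ R)) = T ↓ F = F
¬H = ¬T = F
(L ↓ (Q ↔ (¬K ↑ R))) ∨ ¬H = F ∨ F = F
Thus (B) is false.

(C): Formalization: (¬R → L) → ((H → (Q → K)) → Q)

¬R = ¬F = T
¬R → L = T → T = T
Q → K = F → T = T
H → (Q → K) = T → T = T
(H → (Q → K)) → Q = T → F = F
(¬R → L) → ((H → (Q → K)) → Q) = T → F = F
Thus (C) is false.

Count: 0.

0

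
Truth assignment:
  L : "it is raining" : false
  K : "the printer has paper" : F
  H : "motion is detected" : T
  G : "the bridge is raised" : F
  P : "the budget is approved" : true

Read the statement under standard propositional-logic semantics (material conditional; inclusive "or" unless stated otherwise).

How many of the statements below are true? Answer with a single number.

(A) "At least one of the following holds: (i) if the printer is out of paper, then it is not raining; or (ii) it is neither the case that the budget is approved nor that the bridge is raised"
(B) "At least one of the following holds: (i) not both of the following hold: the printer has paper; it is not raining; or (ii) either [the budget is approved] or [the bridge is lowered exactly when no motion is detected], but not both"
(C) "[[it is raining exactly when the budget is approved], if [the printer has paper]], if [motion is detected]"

(A): In symbols: (~K -> ~L) | (P nor G)

~K = ~F = T
~L = ~F = T
~K -> ~L = T -> T = T
P nor G = T nor F = F
(~K -> ~L) | (P nor G) = T | F = T
So (A) is true.

(B): Formalization: (K nand ~L) | (P xor (~G <-> ~H))

~L = ~F = T
K nand ~L = F nand T = T
~G = ~F = T
~H = ~T = F
~G <-> ~H = T <-> F = F
P xor (~G <-> ~H) = T xor F = T
(K nand ~L) | (P xor (~G <-> ~H)) = T | T = T
Thus (B) is true.

(C): In symbols: H -> (K -> (L <-> P))

L <-> P = F <-> T = F
K -> (L <-> P) = F -> F = T
H -> (K -> (L <-> P)) = T -> T = T
Hence (C) is true.

True statements: 3 ((A), (B), (C)).

3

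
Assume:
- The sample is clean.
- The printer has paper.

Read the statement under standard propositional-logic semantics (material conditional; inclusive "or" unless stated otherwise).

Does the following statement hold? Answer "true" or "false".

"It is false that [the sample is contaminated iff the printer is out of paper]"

Let U = "the sample is contaminated" (False), L = "the printer has paper" (True).
Parsed as not (U iff not L)

not L = not True = False
U iff not L = False iff False = True
not (U iff not L) = not True = False

The statement is false.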